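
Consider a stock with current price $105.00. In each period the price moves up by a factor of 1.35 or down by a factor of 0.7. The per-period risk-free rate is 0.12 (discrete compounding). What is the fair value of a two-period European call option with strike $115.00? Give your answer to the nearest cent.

Risk-neutral probability p = (1 + 0.12 − 0.7)/(1.35 − 0.7) = 0.4200/0.6500 = 0.6462
Terminal stock prices: S_uu = 191.4, S_ud = 99.22, S_dd = 51.45
Terminal payoffs (S − K): max(76.36, 0) = 76.36, max(-15.78, 0) = 0, max(-63.55, 0) = 0
Node u (S = 141.8): V_u = 1/1.12·[0.6462·76.3625 + 0.3538·0.0000] = 44.0553
Node d (S = 73.5): V_d = 1/1.12·[0.6462·0.0000 + 0.3538·0.0000] = 0.0000
Node 0 (S = 105): V_0 = 1/1.12·[0.6462·44.0553 + 0.3538·0.0000] = 25.4165

$25.42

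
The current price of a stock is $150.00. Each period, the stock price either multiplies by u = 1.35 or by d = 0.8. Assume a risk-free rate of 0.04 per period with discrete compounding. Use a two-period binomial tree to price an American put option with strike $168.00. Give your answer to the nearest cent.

Risk-neutral probability p = (1 + 0.04 − 0.8)/(1.35 − 0.8) = 0.2400/0.5500 = 0.4364
Terminal stock prices: S_uu = 273.4, S_ud = 162, S_dd = 96
Terminal payoffs (K − S): max(-105.4, 0) = 0, max(6, 0) = 6, max(72, 0) = 72
Node u (S = 202.5): continuation = 1/1.04·[0.4364·0.0000 + 0.5636·6.0000] = 3.2517; exercise value = 0.0000 ≤ continuation, so V_u = 3.2517
Node d (S = 120): continuation = 1/1.04·[0.4364·6.0000 + 0.5636·72.0000] = 41.5385; exercise value = 48.0000 > continuation, so V_d = 48.0000 (exercise)
Node 0 (S = 150): continuation = 1/1.04·[0.4364·3.2517 + 0.5636·48.0000] = 27.3784; exercise value = 18.0000 ≤ continuation, so V_0 = 27.3784

$27.38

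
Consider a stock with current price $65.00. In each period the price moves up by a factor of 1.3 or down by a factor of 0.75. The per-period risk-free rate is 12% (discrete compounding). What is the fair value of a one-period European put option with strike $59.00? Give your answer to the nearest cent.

Risk-neutral probability p = (1 + 0.12 − 0.75)/(1.3 − 0.75) = 0.3700/0.5500 = 0.6727
Terminal stock prices: S_u = 84.5, S_d = 48.75
Terminal payoffs (K − S): max(-25.5, 0) = 0, max(10.25, 0) = 10.25
Node 0 (S = 65): V_0 = 1/1.12·[0.6727·0.0000 + 0.3273·10.2500] = 2.9951

$3.00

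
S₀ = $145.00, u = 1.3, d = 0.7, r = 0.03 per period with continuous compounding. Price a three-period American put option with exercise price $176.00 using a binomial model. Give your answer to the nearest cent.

Risk-neutral probability p = (e^0.03 − 0.7)/(1.3 − 0.7) = 0.3305/0.6000 = 0.5508
Terminal stock prices: S_uuu = 318.6, S_uud = 171.5, S_udd = 92.36, S_ddd = 49.73
Terminal payoffs (K − S): max(-142.6, 0) = 0, max(4.465, 0) = 4.465, max(83.64, 0) = 83.64, max(126.3, 0) = 126.3
Node uu (S = 245.1): continuation = e^(−0.03)·[0.5508·0.0000 + 0.4492·4.4650] = 1.9466; exercise value = 0.0000 ≤ continuation, so V_uu = 1.9466
Node ud (S = 131.9): continuation = e^(−0.03)·[0.5508·4.4650 + 0.4492·83.6350] = 38.8484; exercise value = 44.0500 > continuation, so V_ud = 44.0500 (exercise)
Node dd (S = 71.05): continuation = e^(−0.03)·[0.5508·83.6350 + 0.4492·126.2650] = 99.7484; exercise value = 104.9500 > continuation, so V_dd = 104.9500 (exercise)
Node u (S = 188.5): continuation = e^(−0.03)·[0.5508·1.9466 + 0.4492·44.0500] = 20.2447; exercise value = 0.0000 ≤ continuation, so V_u = 20.2447
Node d (S = 101.5): continuation = e^(−0.03)·[0.5508·44.0500 + 0.4492·104.9500] = 69.2984; exercise value = 74.5000 > continuation, so V_d = 74.5000 (exercise)
Node 0 (S = 145): continuation = e^(−0.03)·[0.5508·20.2447 + 0.4492·74.5000] = 43.2998; exercise value = 31.0000 ≤ continuation, so V_0 = 43.2998

$43.30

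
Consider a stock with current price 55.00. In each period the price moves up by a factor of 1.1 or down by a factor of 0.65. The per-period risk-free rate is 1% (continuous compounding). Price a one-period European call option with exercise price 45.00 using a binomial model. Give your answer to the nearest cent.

Risk-neutral probability p = (e^0.01 − 0.65)/(1.1 − 0.65) = 0.3601/0.4500 = 0.8001
Terminal stock prices: S_u = 60.5, S_d = 35.75
Terminal payoffs (S − K): max(15.5, 0) = 15.5, max(-9.25, 0) = 0
Node 0 (S = 55): V_0 = e^(−0.01)·[0.8001·15.5000 + 0.1999·0.0000] = 12.2783

12.28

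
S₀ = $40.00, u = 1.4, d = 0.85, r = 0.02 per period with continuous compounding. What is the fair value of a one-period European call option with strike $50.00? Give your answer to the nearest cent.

Risk-neutral probability p = (e^0.02 − 0.85)/(1.4 − 0.85) = 0.1702/0.5500 = 0.3095
Terminal stock prices: S_u = 56, S_d = 34
Terminal payoffs (S − K): max(6, 0) = 6, max(-16, 0) = 0
Node 0 (S = 40): V_0 = e^(−0.02)·[0.3095·6.0000 + 0.6905·0.0000] = 1.8200

$1.82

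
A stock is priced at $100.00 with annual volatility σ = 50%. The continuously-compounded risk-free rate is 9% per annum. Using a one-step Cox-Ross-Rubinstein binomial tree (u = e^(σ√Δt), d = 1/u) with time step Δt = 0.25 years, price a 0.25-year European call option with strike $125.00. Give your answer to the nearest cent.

CRR parameters: u = e^(σ√Δt) = e^(0.5·√0.25) = 1.2840, d = 1/u = 0.7788
Per-period rate: rΔt = 0.09·0.25 = 0.0225, so R = e^0.0225 = 1.0228
Risk-neutral probability p = (e^0.0225 − 0.7788)/(1.2840 − 0.7788) = 0.2440/0.5052 = 0.4829
Terminal stock prices: S_u = 128.4, S_d = 77.88
Terminal payoffs (S − K): max(3.403, 0) = 3.403, max(-47.12, 0) = 0
Node 0 (S = 100): V_0 = e^(−0.0225)·[0.4829·3.4025 + 0.5171·0.0000] = 1.6064

$1.61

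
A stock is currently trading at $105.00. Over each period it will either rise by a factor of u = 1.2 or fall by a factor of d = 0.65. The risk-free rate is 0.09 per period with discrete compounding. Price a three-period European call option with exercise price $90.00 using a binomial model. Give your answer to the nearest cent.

Risk-neutral probability p = (1 + 0.09 − 0.65)/(1.2 − 0.65) = 0.4400/0.5500 = 0.8000
Terminal stock prices: S_uuu = 181.4, S_uud = 98.28, S_udd = 53.24, S_ddd = 28.84
Terminal payoffs (S − K): max(91.44, 0) = 91.44, max(8.28, 0) = 8.28, max(-36.76, 0) = 0, max(-61.16, 0) = 0
Node uu (S = 151.2): V_uu = 1/1.09·[0.8000·91.4400 + 0.2000·8.2800] = 68.6312
Node ud (S = 81.9): V_ud = 1/1.09·[0.8000·8.2800 + 0.2000·0.0000] = 6.0771
Node dd (S = 44.36): V_dd = 1/1.09·[0.8000·0.0000 + 0.2000·0.0000] = 0.0000
Node u (S = 126): V_u = 1/1.09·[0.8000·68.6312 + 0.2000·6.0771] = 51.4866
Node d (S = 68.25): V_d = 1/1.09·[0.8000·6.0771 + 0.2000·0.0000] = 4.4602
Node 0 (S = 105): V_0 = 1/1.09·[0.8000·51.4866 + 0.2000·4.4602] = 38.6067

$38.61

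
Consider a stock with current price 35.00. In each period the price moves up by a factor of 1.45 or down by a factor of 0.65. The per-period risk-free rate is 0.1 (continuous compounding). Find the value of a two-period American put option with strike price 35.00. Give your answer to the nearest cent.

Risk-neutral probability p = (e^0.1 − 0.65)/(1.45 − 0.65) = 0.4552/0.8000 = 0.5690
Terminal stock prices: S_uu = 73.59, S_ud = 32.99, S_dd = 14.79
Terminal payoffs (K − S): max(-38.59, 0) = 0, max(2.012, 0) = 2.012, max(20.21, 0) = 20.21
Node u (S = 50.75): continuation = e^(−0.1)·[0.5690·0.0000 + 0.4310·2.0125] = 0.7849; exercise value = 0.0000 ≤ continuation, so V_u = 0.7849
Node d (S = 22.75): continuation = e^(−0.1)·[0.5690·2.0125 + 0.4310·20.2125] = 8.9193; exercise value = 12.2500 > continuation, so V_d = 12.2500 (exercise)
Node 0 (S = 35): continuation = e^(−0.1)·[0.5690·0.7849 + 0.4310·12.2500] = 5.1818; exercise value = 0.0000 ≤ continuation, so V_0 = 5.1818

5.18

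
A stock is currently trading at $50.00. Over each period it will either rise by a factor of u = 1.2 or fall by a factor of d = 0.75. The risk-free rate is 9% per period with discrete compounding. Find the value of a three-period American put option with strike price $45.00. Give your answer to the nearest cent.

$2.07

Risk-neutral probability p = (1 + 0.09 − 0.75)/(1.2 − 0.75) = 0.3400/0.4500 = 0.7556
Terminal stock prices: S_uuu = 86.4, S_uud = 54, S_udd = 33.75, S_ddd = 21.09
Terminal payoffs (K − S): max(-41.4, 0) = 0, max(-9, 0) = 0, max(11.25, 0) = 11.25, max(23.91, 0) = 23.91
Node uu (S = 72): continuation = 1/1.09·[0.7556·0.0000 + 0.2444·0.0000] = 0.0000; exercise value = 0.0000 ≤ continuation, so V_uu = 0.0000
Node ud (S = 45): continuation = 1/1.09·[0.7556·0.0000 + 0.2444·11.2500] = 2.5229; exercise value = 0.0000 ≤ continuation, so V_ud = 2.5229
Node dd (S = 28.12): continuation = 1/1.09·[0.7556·11.2500 + 0.2444·23.9062] = 13.1594; exercise value = 16.8750 > continuation, so V_dd = 16.8750 (exercise)
Node u (S = 60): continuation = 1/1.09·[0.7556·0.0000 + 0.2444·2.5229] = 0.5658; exercise value = 0.0000 ≤ continuation, so V_u = 0.5658
Node d (S = 37.5): continuation = 1/1.09·[0.7556·2.5229 + 0.2444·16.8750] = 5.5332; exercise value = 7.5000 > continuation, so V_d = 7.5000 (exercise)
Node 0 (S = 50): continuation = 1/1.09·[0.7556·0.5658 + 0.2444·7.5000] = 2.0742; exercise value = 0.0000 ≤ continuation, so V_0 = 2.0742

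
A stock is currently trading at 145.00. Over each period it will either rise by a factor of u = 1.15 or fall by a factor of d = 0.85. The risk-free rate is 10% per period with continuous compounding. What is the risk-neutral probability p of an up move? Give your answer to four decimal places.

p = 0.8506

Risk-neutral probability p = (e^0.1 − 0.85)/(1.15 − 0.85) = 0.2552/0.3000 = 0.8506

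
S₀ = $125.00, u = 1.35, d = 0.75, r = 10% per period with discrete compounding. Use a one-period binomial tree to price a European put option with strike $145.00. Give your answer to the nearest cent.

$19.41

Risk-neutral probability p = (1 + 0.1 − 0.75)/(1.35 − 0.75) = 0.3500/0.6000 = 0.5833
Terminal stock prices: S_u = 168.8, S_d = 93.75
Terminal payoffs (K − S): max(-23.75, 0) = 0, max(51.25, 0) = 51.25
Node 0 (S = 125): V_0 = 1/1.1·[0.5833·0.0000 + 0.4167·51.2500] = 19.4129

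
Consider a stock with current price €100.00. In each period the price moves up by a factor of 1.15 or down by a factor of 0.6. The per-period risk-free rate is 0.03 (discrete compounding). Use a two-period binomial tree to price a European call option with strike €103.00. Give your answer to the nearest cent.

€16.85

Risk-neutral probability p = (1 + 0.03 − 0.6)/(1.15 − 0.6) = 0.4300/0.5500 = 0.7818
Terminal stock prices: S_uu = 132.2, S_ud = 69, S_dd = 36
Terminal payoffs (S − K): max(29.25, 0) = 29.25, max(-34, 0) = 0, max(-67, 0) = 0
Node u (S = 115): V_u = 1/1.03·[0.7818·29.2500 + 0.2182·0.0000] = 22.2021
Node d (S = 60): V_d = 1/1.03·[0.7818·0.0000 + 0.2182·0.0000] = 0.0000
Node 0 (S = 100): V_0 = 1/1.03·[0.7818·22.2021 + 0.2182·0.0000] = 16.8524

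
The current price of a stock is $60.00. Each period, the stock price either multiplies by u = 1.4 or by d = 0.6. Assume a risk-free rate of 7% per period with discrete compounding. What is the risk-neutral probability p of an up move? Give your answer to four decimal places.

Risk-neutral probability p = (1 + 0.07 − 0.6)/(1.4 − 0.6) = 0.4700/0.8000 = 0.5875

p = 0.5875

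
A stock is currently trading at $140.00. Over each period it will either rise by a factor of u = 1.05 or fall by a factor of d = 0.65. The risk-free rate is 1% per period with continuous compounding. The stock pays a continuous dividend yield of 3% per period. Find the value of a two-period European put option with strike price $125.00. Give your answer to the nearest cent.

Per-period risk-free factor R = e^0.01 = 1.0101; dividend-adjusted growth = e^(0.01−0.03) = 0.9802.
Risk-neutral probability p = (0.9802 − 0.65)/(1.05 − 0.65) = 0.3302/0.4000 = 0.8255
Terminal stock prices: S_uu = 154.3, S_ud = 95.55, S_dd = 59.15
Terminal payoffs (K − S): max(-29.35, 0) = 0, max(29.45, 0) = 29.45, max(65.85, 0) = 65.85
Node u (S = 147): V_u = e^(−0.01)·[0.8255·0.0000 + 0.1745·29.4500] = 5.0880
Node d (S = 91): V_d = e^(−0.01)·[0.8255·29.4500 + 0.1745·65.8500] = 35.4457
Node 0 (S = 140): V_0 = e^(−0.01)·[0.8255·5.0880 + 0.1745·35.4457] = 10.2822

$10.28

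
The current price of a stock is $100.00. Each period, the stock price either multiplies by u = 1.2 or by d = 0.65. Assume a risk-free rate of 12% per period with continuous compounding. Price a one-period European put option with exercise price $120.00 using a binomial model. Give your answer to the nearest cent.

Risk-neutral probability p = (e^0.12 − 0.65)/(1.2 − 0.65) = 0.4775/0.5500 = 0.8682
Terminal stock prices: S_u = 120, S_d = 65
Terminal payoffs (K − S): max(0, 0) = 0, max(55, 0) = 55
Node 0 (S = 100): V_0 = e^(−0.12)·[0.8682·0.0000 + 0.1318·55.0000] = 6.4305

$6.43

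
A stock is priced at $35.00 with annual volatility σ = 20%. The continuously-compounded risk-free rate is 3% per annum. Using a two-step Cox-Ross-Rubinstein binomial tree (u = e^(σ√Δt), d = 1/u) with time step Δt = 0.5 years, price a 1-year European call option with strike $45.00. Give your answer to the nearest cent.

$0.38

CRR parameters: u = e^(σ√Δt) = e^(0.2·√0.5) = 1.1519, d = 1/u = 0.8681
Per-period rate: rΔt = 0.03·0.5 = 0.015, so R = e^0.015 = 1.0151
Risk-neutral probability p = (e^0.015 − 0.8681)/(1.1519 − 0.8681) = 0.1470/0.2838 = 0.5180
Terminal stock prices: S_uu = 46.44, S_ud = 35, S_dd = 26.38
Terminal payoffs (S − K): max(1.441, 0) = 1.441, max(-10, 0) = 0, max(-18.62, 0) = 0
Node u (S = 40.32): V_u = e^(−0.015)·[0.5180·1.4414 + 0.4820·0.0000] = 0.7355
Node d (S = 30.38): V_d = e^(−0.015)·[0.5180·0.0000 + 0.4820·0.0000] = 0.0000
Node 0 (S = 35): V_0 = e^(−0.015)·[0.5180·0.7355 + 0.4820·0.0000] = 0.3753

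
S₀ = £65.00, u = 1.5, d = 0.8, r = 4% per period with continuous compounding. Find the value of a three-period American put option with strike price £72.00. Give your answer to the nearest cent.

£14.60

Risk-neutral probability p = (e^0.04 − 0.8)/(1.5 − 0.8) = 0.2408/0.7000 = 0.3440
Terminal stock prices: S_uuu = 219.4, S_uud = 117, S_udd = 62.4, S_ddd = 33.28
Terminal payoffs (K − S): max(-147.4, 0) = 0, max(-45, 0) = 0, max(9.6, 0) = 9.6, max(38.72, 0) = 38.72
Node uu (S = 146.2): continuation = e^(−0.04)·[0.3440·0.0000 + 0.6560·0.0000] = 0.0000; exercise value = 0.0000 ≤ continuation, so V_uu = 0.0000
Node ud (S = 78): continuation = e^(−0.04)·[0.3440·0.0000 + 0.6560·9.6000] = 6.0505; exercise value = 0.0000 ≤ continuation, so V_ud = 6.0505
Node dd (S = 41.6): continuation = e^(−0.04)·[0.3440·9.6000 + 0.6560·38.7200] = 27.5768; exercise value = 30.4000 > continuation, so V_dd = 30.4000 (exercise)
Node u (S = 97.5): continuation = e^(−0.04)·[0.3440·0.0000 + 0.6560·6.0505] = 3.8134; exercise value = 0.0000 ≤ continuation, so V_u = 3.8134
Node d (S = 52): continuation = e^(−0.04)·[0.3440·6.0505 + 0.6560·30.4000] = 21.1599; exercise value = 20.0000 ≤ continuation, so V_d = 21.1599
Node 0 (S = 65): continuation = e^(−0.04)·[0.3440·3.8134 + 0.6560·21.1599] = 14.5967; exercise value = 7.0000 ≤ continuation, so V_0 = 14.5967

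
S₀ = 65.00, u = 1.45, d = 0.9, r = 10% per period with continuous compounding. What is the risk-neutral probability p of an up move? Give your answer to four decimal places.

p = 0.3730

Risk-neutral probability p = (e^0.1 − 0.9)/(1.45 − 0.9) = 0.2052/0.5500 = 0.3730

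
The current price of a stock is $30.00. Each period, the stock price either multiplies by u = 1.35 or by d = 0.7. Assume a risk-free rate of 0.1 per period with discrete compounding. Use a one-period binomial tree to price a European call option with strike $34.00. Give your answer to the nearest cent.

$3.64

Risk-neutral probability p = (1 + 0.1 − 0.7)/(1.35 − 0.7) = 0.4000/0.6500 = 0.6154
Terminal stock prices: S_u = 40.5, S_d = 21
Terminal payoffs (S − K): max(6.5, 0) = 6.5, max(-13, 0) = 0
Node 0 (S = 30): V_0 = 1/1.1·[0.6154·6.5000 + 0.3846·0.0000] = 3.6364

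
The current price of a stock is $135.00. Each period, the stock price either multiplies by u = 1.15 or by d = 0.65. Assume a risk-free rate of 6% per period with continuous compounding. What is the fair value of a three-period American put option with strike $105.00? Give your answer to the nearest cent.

$3.71

Risk-neutral probability p = (e^0.06 − 0.65)/(1.15 − 0.65) = 0.4118/0.5000 = 0.8237
Terminal stock prices: S_uuu = 205.3, S_uud = 116, S_udd = 65.59, S_ddd = 37.07
Terminal payoffs (K − S): max(-100.3, 0) = 0, max(-11.05, 0) = 0, max(39.41, 0) = 39.41, max(67.93, 0) = 67.93
Node uu (S = 178.5): continuation = e^(−0.06)·[0.8237·0.0000 + 0.1763·0.0000] = 0.0000; exercise value = 0.0000 ≤ continuation, so V_uu = 0.0000
Node ud (S = 100.9): continuation = e^(−0.06)·[0.8237·0.0000 + 0.1763·39.4069] = 6.5438; exercise value = 4.0875 ≤ continuation, so V_ud = 6.5438
Node dd (S = 57.04): continuation = e^(−0.06)·[0.8237·39.4069 + 0.1763·67.9256] = 41.8478; exercise value = 47.9625 > continuation, so V_dd = 47.9625 (exercise)
Node u (S = 155.2): continuation = e^(−0.06)·[0.8237·0.0000 + 0.1763·6.5438] = 1.0867; exercise value = 0.0000 ≤ continuation, so V_u = 1.0867
Node d (S = 87.75): continuation = e^(−0.06)·[0.8237·6.5438 + 0.1763·47.9625] = 13.0407; exercise value = 17.2500 > continuation, so V_d = 17.2500 (exercise)
Node 0 (S = 135): continuation = e^(−0.06)·[0.8237·1.0867 + 0.1763·17.2500] = 3.7074; exercise value = 0.0000 ≤ continuation, so V_0 = 3.7074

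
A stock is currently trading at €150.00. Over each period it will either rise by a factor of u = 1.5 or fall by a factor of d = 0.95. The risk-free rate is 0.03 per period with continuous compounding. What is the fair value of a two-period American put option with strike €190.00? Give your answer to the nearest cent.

Risk-neutral probability p = (e^0.03 − 0.95)/(1.5 − 0.95) = 0.0805/0.5500 = 0.1463
Terminal stock prices: S_uu = 337.5, S_ud = 213.8, S_dd = 135.4
Terminal payoffs (K − S): max(-147.5, 0) = 0, max(-23.75, 0) = 0, max(54.62, 0) = 54.62
Node u (S = 225): continuation = e^(−0.03)·[0.1463·0.0000 + 0.8537·0.0000] = 0.0000; exercise value = 0.0000 ≤ continuation, so V_u = 0.0000
Node d (S = 142.5): continuation = e^(−0.03)·[0.1463·0.0000 + 0.8537·54.6250] = 45.2561; exercise value = 47.5000 > continuation, so V_d = 47.5000 (exercise)
Node 0 (S = 150): continuation = e^(−0.03)·[0.1463·0.0000 + 0.8537·47.5000] = 39.3532; exercise value = 40.0000 > continuation, so V_0 = 40.0000 (exercise)

€40.00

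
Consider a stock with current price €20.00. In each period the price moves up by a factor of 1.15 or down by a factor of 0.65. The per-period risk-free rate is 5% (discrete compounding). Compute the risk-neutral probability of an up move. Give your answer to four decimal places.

Risk-neutral probability p = (1 + 0.05 − 0.65)/(1.15 − 0.65) = 0.4000/0.5000 = 0.8000

p = 0.8000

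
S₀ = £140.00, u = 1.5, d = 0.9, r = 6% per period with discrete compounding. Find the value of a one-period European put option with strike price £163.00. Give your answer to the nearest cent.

Risk-neutral probability p = (1 + 0.06 − 0.9)/(1.5 − 0.9) = 0.1600/0.6000 = 0.2667
Terminal stock prices: S_u = 210, S_d = 126
Terminal payoffs (K − S): max(-47, 0) = 0, max(37, 0) = 37
Node 0 (S = 140): V_0 = 1/1.06·[0.2667·0.0000 + 0.7333·37.0000] = 25.5975

£25.60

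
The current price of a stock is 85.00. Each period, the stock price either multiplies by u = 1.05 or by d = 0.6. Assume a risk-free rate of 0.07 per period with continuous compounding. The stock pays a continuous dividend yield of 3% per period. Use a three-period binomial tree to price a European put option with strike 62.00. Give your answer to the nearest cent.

0.31

Per-period risk-free factor R = e^0.07 = 1.0725; dividend-adjusted growth = e^(0.07−0.03) = 1.0408.
Risk-neutral probability p = (1.0408 − 0.6)/(1.05 − 0.6) = 0.4408/0.4500 = 0.9796
Terminal stock prices: S_uuu = 98.4, S_uud = 56.23, S_udd = 32.13, S_ddd = 18.36
Terminal payoffs (K − S): max(-36.4, 0) = 0, max(5.773, 0) = 5.773, max(29.87, 0) = 29.87, max(43.64, 0) = 43.64
Node uu (S = 93.71): V_uu = e^(−0.07)·[0.9796·0.0000 + 0.0204·5.7725] = 0.1099
Node ud (S = 53.55): V_ud = e^(−0.07)·[0.9796·5.7725 + 0.0204·29.8700] = 5.8411
Node dd (S = 30.6): V_dd = e^(−0.07)·[0.9796·29.8700 + 0.0204·43.6400] = 28.1128
Node u (S = 89.25): V_u = e^(−0.07)·[0.9796·0.1099 + 0.0204·5.8411] = 0.2116
Node d (S = 51): V_d = e^(−0.07)·[0.9796·5.8411 + 0.0204·28.1128] = 5.8702
Node 0 (S = 85): V_0 = e^(−0.07)·[0.9796·0.2116 + 0.0204·5.8702] = 0.3050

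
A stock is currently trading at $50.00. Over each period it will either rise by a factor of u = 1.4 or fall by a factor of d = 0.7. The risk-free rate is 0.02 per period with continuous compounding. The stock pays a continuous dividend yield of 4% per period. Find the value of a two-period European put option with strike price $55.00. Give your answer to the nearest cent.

Per-period risk-free factor R = e^0.02 = 1.0202; dividend-adjusted growth = e^(0.02−0.04) = 0.9802.
Risk-neutral probability p = (0.9802 − 0.7)/(1.4 − 0.7) = 0.2802/0.7000 = 0.4003
Terminal stock prices: S_uu = 98, S_ud = 49, S_dd = 24.5
Terminal payoffs (K − S): max(-43, 0) = 0, max(6, 0) = 6, max(30.5, 0) = 30.5
Node u (S = 70): V_u = e^(−0.02)·[0.4003·0.0000 + 0.5997·6.0000] = 3.5270
Node d (S = 35): V_d = e^(−0.02)·[0.4003·6.0000 + 0.5997·30.5000] = 20.2833
Node 0 (S = 50): V_0 = e^(−0.02)·[0.4003·3.5270 + 0.5997·20.2833] = 13.3072

$13.31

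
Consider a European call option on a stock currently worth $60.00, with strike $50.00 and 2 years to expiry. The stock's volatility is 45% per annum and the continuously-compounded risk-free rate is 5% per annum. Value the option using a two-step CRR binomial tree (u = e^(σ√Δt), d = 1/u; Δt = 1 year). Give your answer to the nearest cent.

CRR parameters: u = e^(σ√Δt) = e^(0.45·√1) = 1.5683, d = 1/u = 0.6376
Per-period rate: rΔt = 0.05·1 = 0.05, so R = e^0.05 = 1.0513
Risk-neutral probability p = (e^0.05 − 0.6376)/(1.5683 − 0.6376) = 0.4136/0.9307 = 0.4445
Terminal stock prices: S_uu = 147.6, S_ud = 60, S_dd = 24.39
Terminal payoffs (S − K): max(97.58, 0) = 97.58, max(10, 0) = 10, max(-25.61, 0) = 0
Node u (S = 94.1): V_u = e^(−0.05)·[0.4445·97.5762 + 0.5555·10.0000] = 46.5373
Node d (S = 38.26): V_d = e^(−0.05)·[0.4445·10.0000 + 0.5555·0.0000] = 4.2277
Node 0 (S = 60): V_0 = e^(−0.05)·[0.4445·46.5373 + 0.5555·4.2277] = 21.9089

$21.91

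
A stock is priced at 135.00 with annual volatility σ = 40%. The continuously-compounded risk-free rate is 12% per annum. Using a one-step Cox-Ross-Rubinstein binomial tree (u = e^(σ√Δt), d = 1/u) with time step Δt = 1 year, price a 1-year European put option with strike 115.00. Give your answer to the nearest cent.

CRR parameters: u = e^(σ√Δt) = e^(0.4·√1) = 1.4918, d = 1/u = 0.6703
Per-period rate: rΔt = 0.12·1 = 0.12, so R = e^0.12 = 1.1275
Risk-neutral probability p = (e^0.12 − 0.6703)/(1.4918 − 0.6703) = 0.4572/0.8215 = 0.5565
Terminal stock prices: S_u = 201.4, S_d = 90.49
Terminal payoffs (K − S): max(-86.4, 0) = 0, max(24.51, 0) = 24.51
Node 0 (S = 135): V_0 = e^(−0.12)·[0.5565·0.0000 + 0.4435·24.5068] = 9.6395

9.64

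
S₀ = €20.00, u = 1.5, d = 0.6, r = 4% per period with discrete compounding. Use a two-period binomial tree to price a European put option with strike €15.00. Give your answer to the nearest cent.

€1.88

Risk-neutral probability p = (1 + 0.04 − 0.6)/(1.5 − 0.6) = 0.4400/0.9000 = 0.4889
Terminal stock prices: S_uu = 45, S_ud = 18, S_dd = 7.2
Terminal payoffs (K − S): max(-30, 0) = 0, max(-3, 0) = 0, max(7.8, 0) = 7.8
Node u (S = 30): V_u = 1/1.04·[0.4889·0.0000 + 0.5111·0.0000] = 0.0000
Node d (S = 12): V_d = 1/1.04·[0.4889·0.0000 + 0.5111·7.8000] = 3.8333
Node 0 (S = 20): V_0 = 1/1.04·[0.4889·0.0000 + 0.5111·3.8333] = 1.8839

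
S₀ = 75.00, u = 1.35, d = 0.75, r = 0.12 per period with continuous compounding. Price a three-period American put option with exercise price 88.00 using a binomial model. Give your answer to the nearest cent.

Risk-neutral probability p = (e^0.12 − 0.75)/(1.35 − 0.75) = 0.3775/0.6000 = 0.6292
Terminal stock prices: S_uuu = 184.5, S_uud = 102.5, S_udd = 56.95, S_ddd = 31.64
Terminal payoffs (K − S): max(-96.53, 0) = 0, max(-14.52, 0) = 0, max(31.05, 0) = 31.05, max(56.36, 0) = 56.36
Node uu (S = 136.7): continuation = e^(−0.12)·[0.6292·0.0000 + 0.3708·0.0000] = 0.0000; exercise value = 0.0000 ≤ continuation, so V_uu = 0.0000
Node ud (S = 75.94): continuation = e^(−0.12)·[0.6292·0.0000 + 0.3708·31.0469] = 10.2115; exercise value = 12.0625 > continuation, so V_ud = 12.0625 (exercise)
Node dd (S = 42.19): continuation = e^(−0.12)·[0.6292·31.0469 + 0.3708·56.3594] = 35.8615; exercise value = 45.8125 > continuation, so V_dd = 45.8125 (exercise)
Node u (S = 101.2): continuation = e^(−0.12)·[0.6292·0.0000 + 0.3708·12.0625] = 3.9674; exercise value = 0.0000 ≤ continuation, so V_u = 3.9674
Node d (S = 56.25): continuation = e^(−0.12)·[0.6292·12.0625 + 0.3708·45.8125] = 21.7990; exercise value = 31.7500 > continuation, so V_d = 31.7500 (exercise)
Node 0 (S = 75): continuation = e^(−0.12)·[0.6292·3.9674 + 0.3708·31.7500] = 12.6566; exercise value = 13.0000 > continuation, so V_0 = 13.0000 (exercise)

13.00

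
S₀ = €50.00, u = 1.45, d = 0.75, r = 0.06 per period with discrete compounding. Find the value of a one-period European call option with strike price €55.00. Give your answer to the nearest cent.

Risk-neutral probability p = (1 + 0.06 − 0.75)/(1.45 − 0.75) = 0.3100/0.7000 = 0.4429
Terminal stock prices: S_u = 72.5, S_d = 37.5
Terminal payoffs (S − K): max(17.5, 0) = 17.5, max(-17.5, 0) = 0
Node 0 (S = 50): V_0 = 1/1.06·[0.4429·17.5000 + 0.5571·0.0000] = 7.3113

€7.31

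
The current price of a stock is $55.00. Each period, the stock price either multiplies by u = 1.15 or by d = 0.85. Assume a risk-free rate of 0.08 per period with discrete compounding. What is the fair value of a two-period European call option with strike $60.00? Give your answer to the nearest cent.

Risk-neutral probability p = (1 + 0.08 − 0.85)/(1.15 − 0.85) = 0.2300/0.3000 = 0.7667
Terminal stock prices: S_uu = 72.74, S_ud = 53.76, S_dd = 39.74
Terminal payoffs (S − K): max(12.74, 0) = 12.74, max(-6.238, 0) = 0, max(-20.26, 0) = 0
Node u (S = 63.25): V_u = 1/1.08·[0.7667·12.7375 + 0.2333·0.0000] = 9.0421
Node d (S = 46.75): V_d = 1/1.08·[0.7667·0.0000 + 0.2333·0.0000] = 0.0000
Node 0 (S = 55): V_0 = 1/1.08·[0.7667·9.0421 + 0.2333·0.0000] = 6.4187

$6.42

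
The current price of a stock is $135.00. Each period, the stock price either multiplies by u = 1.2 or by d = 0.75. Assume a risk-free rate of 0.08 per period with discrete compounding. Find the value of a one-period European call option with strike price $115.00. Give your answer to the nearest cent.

$31.91

Risk-neutral probability p = (1 + 0.08 − 0.75)/(1.2 − 0.75) = 0.3300/0.4500 = 0.7333
Terminal stock prices: S_u = 162, S_d = 101.2
Terminal payoffs (S − K): max(47, 0) = 47, max(-13.75, 0) = 0
Node 0 (S = 135): V_0 = 1/1.08·[0.7333·47.0000 + 0.2667·0.0000] = 31.9136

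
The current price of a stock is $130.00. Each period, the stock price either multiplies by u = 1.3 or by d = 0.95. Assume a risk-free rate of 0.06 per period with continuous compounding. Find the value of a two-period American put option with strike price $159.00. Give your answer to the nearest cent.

Risk-neutral probability p = (e^0.06 − 0.95)/(1.3 − 0.95) = 0.1118/0.3500 = 0.3195
Terminal stock prices: S_uu = 219.7, S_ud = 160.5, S_dd = 117.3
Terminal payoffs (K − S): max(-60.7, 0) = 0, max(-1.55, 0) = 0, max(41.67, 0) = 41.67
Node u (S = 169): continuation = e^(−0.06)·[0.3195·0.0000 + 0.6805·0.0000] = 0.0000; exercise value = 0.0000 ≤ continuation, so V_u = 0.0000
Node d (S = 123.5): continuation = e^(−0.06)·[0.3195·0.0000 + 0.6805·41.6750] = 26.7070; exercise value = 35.5000 > continuation, so V_d = 35.5000 (exercise)
Node 0 (S = 130): continuation = e^(−0.06)·[0.3195·0.0000 + 0.6805·35.5000] = 22.7498; exercise value = 29.0000 > continuation, so V_0 = 29.0000 (exercise)

$29.00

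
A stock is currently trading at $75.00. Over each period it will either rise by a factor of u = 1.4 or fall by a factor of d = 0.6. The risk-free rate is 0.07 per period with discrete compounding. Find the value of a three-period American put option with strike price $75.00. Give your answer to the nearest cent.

$14.60

Risk-neutral probability p = (1 + 0.07 − 0.6)/(1.4 − 0.6) = 0.4700/0.8000 = 0.5875
Terminal stock prices: S_uuu = 205.8, S_uud = 88.2, S_udd = 37.8, S_ddd = 16.2
Terminal payoffs (K − S): max(-130.8, 0) = 0, max(-13.2, 0) = 0, max(37.2, 0) = 37.2, max(58.8, 0) = 58.8
Node uu (S = 147): continuation = 1/1.07·[0.5875·0.0000 + 0.4125·0.0000] = 0.0000; exercise value = 0.0000 ≤ continuation, so V_uu = 0.0000
Node ud (S = 63): continuation = 1/1.07·[0.5875·0.0000 + 0.4125·37.2000] = 14.3411; exercise value = 12.0000 ≤ continuation, so V_ud = 14.3411
Node dd (S = 27): continuation = 1/1.07·[0.5875·37.2000 + 0.4125·58.8000] = 43.0935; exercise value = 48.0000 > continuation, so V_dd = 48.0000 (exercise)
Node u (S = 105): continuation = 1/1.07·[0.5875·0.0000 + 0.4125·14.3411] = 5.5287; exercise value = 0.0000 ≤ continuation, so V_u = 5.5287
Node d (S = 45): continuation = 1/1.07·[0.5875·14.3411 + 0.4125·48.0000] = 26.3789; exercise value = 30.0000 > continuation, so V_d = 30.0000 (exercise)
Node 0 (S = 75): continuation = 1/1.07·[0.5875·5.5287 + 0.4125·30.0000] = 14.6010; exercise value = 0.0000 ≤ continuation, so V_0 = 14.6010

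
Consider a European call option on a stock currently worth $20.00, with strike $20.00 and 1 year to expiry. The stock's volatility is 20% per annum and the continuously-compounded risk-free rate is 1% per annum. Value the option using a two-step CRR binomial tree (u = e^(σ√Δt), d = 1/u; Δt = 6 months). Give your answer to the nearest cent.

CRR parameters: u = e^(σ√Δt) = e^(0.2·√0.5) = 1.1519, d = 1/u = 0.8681
Per-period rate: rΔt = 0.01·0.5 = 0.005, so R = e^0.005 = 1.0050
Risk-neutral probability p = (e^0.005 − 0.8681)/(1.1519 − 0.8681) = 0.1369/0.2838 = 0.4824
Terminal stock prices: S_uu = 26.54, S_ud = 20, S_dd = 15.07
Terminal payoffs (S − K): max(6.538, 0) = 6.538, max(0, 0) = 0, max(-4.927, 0) = 0
Node u (S = 23.04): V_u = e^(−0.005)·[0.4824·6.5379 + 0.5176·0.0000] = 3.1379
Node d (S = 17.36): V_d = e^(−0.005)·[0.4824·0.0000 + 0.5176·0.0000] = 0.0000
Node 0 (S = 20): V_0 = e^(−0.005)·[0.4824·3.1379 + 0.5176·0.0000] = 1.5061

$1.51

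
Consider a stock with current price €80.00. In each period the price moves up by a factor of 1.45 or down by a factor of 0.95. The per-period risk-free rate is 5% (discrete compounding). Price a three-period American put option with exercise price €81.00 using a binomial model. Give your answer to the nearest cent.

Risk-neutral probability p = (1 + 0.05 − 0.95)/(1.45 − 0.95) = 0.1000/0.5000 = 0.2000
Terminal stock prices: S_uuu = 243.9, S_uud = 159.8, S_udd = 104.7, S_ddd = 68.59
Terminal payoffs (K − S): max(-162.9, 0) = 0, max(-78.79, 0) = 0, max(-23.69, 0) = 0, max(12.41, 0) = 12.41
Node uu (S = 168.2): continuation = 1/1.05·[0.2000·0.0000 + 0.8000·0.0000] = 0.0000; exercise value = 0.0000 ≤ continuation, so V_uu = 0.0000
Node ud (S = 110.2): continuation = 1/1.05·[0.2000·0.0000 + 0.8000·0.0000] = 0.0000; exercise value = 0.0000 ≤ continuation, so V_ud = 0.0000
Node dd (S = 72.2): continuation = 1/1.05·[0.2000·0.0000 + 0.8000·12.4100] = 9.4552; exercise value = 8.8000 ≤ continuation, so V_dd = 9.4552
Node u (S = 116): continuation = 1/1.05·[0.2000·0.0000 + 0.8000·0.0000] = 0.0000; exercise value = 0.0000 ≤ continuation, so V_u = 0.0000
Node d (S = 76): continuation = 1/1.05·[0.2000·0.0000 + 0.8000·9.4552] = 7.2040; exercise value = 5.0000 ≤ continuation, so V_d = 7.2040
Node 0 (S = 80): continuation = 1/1.05·[0.2000·0.0000 + 0.8000·7.2040] = 5.4888; exercise value = 1.0000 ≤ continuation, so V_0 = 5.4888

€5.49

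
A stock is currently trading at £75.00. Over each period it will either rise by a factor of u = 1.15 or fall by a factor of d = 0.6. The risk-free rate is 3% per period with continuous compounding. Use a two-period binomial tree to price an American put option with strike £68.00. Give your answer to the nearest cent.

£7.45

Risk-neutral probability p = (e^0.03 − 0.6)/(1.15 − 0.6) = 0.4305/0.5500 = 0.7826
Terminal stock prices: S_uu = 99.19, S_ud = 51.75, S_dd = 27
Terminal payoffs (K − S): max(-31.19, 0) = 0, max(16.25, 0) = 16.25, max(41, 0) = 41
Node u (S = 86.25): continuation = e^(−0.03)·[0.7826·0.0000 + 0.2174·16.2500] = 3.4276; exercise value = 0.0000 ≤ continuation, so V_u = 3.4276
Node d (S = 45): continuation = e^(−0.03)·[0.7826·16.2500 + 0.2174·41.0000] = 20.9903; exercise value = 23.0000 > continuation, so V_d = 23.0000 (exercise)
Node 0 (S = 75): continuation = e^(−0.03)·[0.7826·3.4276 + 0.2174·23.0000] = 7.4548; exercise value = 0.0000 ≤ continuation, so V_0 = 7.4548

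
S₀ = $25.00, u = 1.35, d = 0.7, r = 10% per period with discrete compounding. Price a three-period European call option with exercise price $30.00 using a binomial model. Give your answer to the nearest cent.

$6.14

Risk-neutral probability p = (1 + 0.1 − 0.7)/(1.35 − 0.7) = 0.4000/0.6500 = 0.6154
Terminal stock prices: S_uuu = 61.51, S_uud = 31.89, S_udd = 16.54, S_ddd = 8.575
Terminal payoffs (S − K): max(31.51, 0) = 31.51, max(1.894, 0) = 1.894, max(-13.46, 0) = 0, max(-21.43, 0) = 0
Node uu (S = 45.56): V_uu = 1/1.1·[0.6154·31.5094 + 0.3846·1.8938] = 18.2898
Node ud (S = 23.62): V_ud = 1/1.1·[0.6154·1.8938 + 0.3846·0.0000] = 1.0594
Node dd (S = 12.25): V_dd = 1/1.1·[0.6154·0.0000 + 0.3846·0.0000] = 0.0000
Node u (S = 33.75): V_u = 1/1.1·[0.6154·18.2898 + 0.3846·1.0594] = 10.6025
Node d (S = 17.5): V_d = 1/1.1·[0.6154·1.0594 + 0.3846·0.0000] = 0.5927
Node 0 (S = 25): V_0 = 1/1.1·[0.6154·10.6025 + 0.3846·0.5927] = 6.1387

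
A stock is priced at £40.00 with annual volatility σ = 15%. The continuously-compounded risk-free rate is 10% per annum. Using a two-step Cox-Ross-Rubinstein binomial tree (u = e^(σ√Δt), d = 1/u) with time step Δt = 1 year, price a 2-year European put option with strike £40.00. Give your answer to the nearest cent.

£0.30

CRR parameters: u = e^(σ√Δt) = e^(0.15·√1) = 1.1618, d = 1/u = 0.8607
Per-period rate: rΔt = 0.1·1 = 0.1, so R = e^0.1 = 1.1052
Risk-neutral probability p = (e^0.1 − 0.8607)/(1.1618 − 0.8607) = 0.2445/0.3011 = 0.8118
Terminal stock prices: S_uu = 53.99, S_ud = 40, S_dd = 29.63
Terminal payoffs (K − S): max(-13.99, 0) = 0, max(0, 0) = 0, max(10.37, 0) = 10.37
Node u (S = 46.47): V_u = e^(−0.1)·[0.8118·0.0000 + 0.1882·0.0000] = 0.0000
Node d (S = 34.43): V_d = e^(−0.1)·[0.8118·0.0000 + 0.1882·10.3673] = 1.7652
Node 0 (S = 40): V_0 = e^(−0.1)·[0.8118·0.0000 + 0.1882·1.7652] = 0.3005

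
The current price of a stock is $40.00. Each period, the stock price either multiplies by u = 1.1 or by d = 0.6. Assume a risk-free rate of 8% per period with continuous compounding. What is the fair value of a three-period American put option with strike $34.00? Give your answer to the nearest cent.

Risk-neutral probability p = (e^0.08 − 0.6)/(1.1 − 0.6) = 0.4833/0.5000 = 0.9666
Terminal stock prices: S_uuu = 53.24, S_uud = 29.04, S_udd = 15.84, S_ddd = 8.64
Terminal payoffs (K − S): max(-19.24, 0) = 0, max(4.96, 0) = 4.96, max(18.16, 0) = 18.16, max(25.36, 0) = 25.36
Node uu (S = 48.4): continuation = e^(−0.08)·[0.9666·0.0000 + 0.0334·4.9600] = 0.1530; exercise value = 0.0000 ≤ continuation, so V_uu = 0.1530
Node ud (S = 26.4): continuation = e^(−0.08)·[0.9666·4.9600 + 0.0334·18.1600] = 4.9860; exercise value = 7.6000 > continuation, so V_ud = 7.6000 (exercise)
Node dd (S = 14.4): continuation = e^(−0.08)·[0.9666·18.1600 + 0.0334·25.3600] = 16.9860; exercise value = 19.6000 > continuation, so V_dd = 19.6000 (exercise)
Node u (S = 44): continuation = e^(−0.08)·[0.9666·0.1530 + 0.0334·7.6000] = 0.3711; exercise value = 0.0000 ≤ continuation, so V_u = 0.3711
Node d (S = 24): continuation = e^(−0.08)·[0.9666·7.6000 + 0.0334·19.6000] = 7.3860; exercise value = 10.0000 > continuation, so V_d = 10.0000 (exercise)
Node 0 (S = 40): continuation = e^(−0.08)·[0.9666·0.3711 + 0.0334·10.0000] = 0.6396; exercise value = 0.0000 ≤ continuation, so V_0 = 0.6396

$0.64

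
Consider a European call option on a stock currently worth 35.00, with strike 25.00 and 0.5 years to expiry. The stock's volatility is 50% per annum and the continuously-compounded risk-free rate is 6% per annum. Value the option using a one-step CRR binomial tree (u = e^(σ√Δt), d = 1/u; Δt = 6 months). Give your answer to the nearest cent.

CRR parameters: u = e^(σ√Δt) = e^(0.5·√0.5) = 1.4241, d = 1/u = 0.7022
Per-period rate: rΔt = 0.06·0.5 = 0.03, so R = e^0.03 = 1.0305
Risk-neutral probability p = (e^0.03 − 0.7022)/(1.4241 − 0.7022) = 0.3283/0.7219 = 0.4547
Terminal stock prices: S_u = 49.84, S_d = 24.58
Terminal payoffs (S − K): max(24.84, 0) = 24.84, max(-0.4234, 0) = 0
Node 0 (S = 35): V_0 = e^(−0.03)·[0.4547·24.8442 + 0.5453·0.0000] = 10.9629

10.96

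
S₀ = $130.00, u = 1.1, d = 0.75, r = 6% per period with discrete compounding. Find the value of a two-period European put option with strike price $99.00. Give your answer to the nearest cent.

$0.30

Risk-neutral probability p = (1 + 0.06 − 0.75)/(1.1 − 0.75) = 0.3100/0.3500 = 0.8857
Terminal stock prices: S_uu = 157.3, S_ud = 107.2, S_dd = 73.12
Terminal payoffs (K − S): max(-58.3, 0) = 0, max(-8.25, 0) = 0, max(25.88, 0) = 25.88
Node u (S = 143): V_u = 1/1.06·[0.8857·0.0000 + 0.1143·0.0000] = 0.0000
Node d (S = 97.5): V_d = 1/1.06·[0.8857·0.0000 + 0.1143·25.8750] = 2.7898
Node 0 (S = 130): V_0 = 1/1.06·[0.8857·0.0000 + 0.1143·2.7898] = 0.3008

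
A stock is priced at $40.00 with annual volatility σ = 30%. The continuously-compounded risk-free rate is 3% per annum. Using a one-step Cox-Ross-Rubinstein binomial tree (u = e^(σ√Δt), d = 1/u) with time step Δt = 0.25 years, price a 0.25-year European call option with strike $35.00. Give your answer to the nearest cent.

CRR parameters: u = e^(σ√Δt) = e^(0.3·√0.25) = 1.1618, d = 1/u = 0.8607
Per-period rate: rΔt = 0.03·0.25 = 0.0075, so R = e^0.0075 = 1.0075
Risk-neutral probability p = (e^0.0075 − 0.8607)/(1.1618 − 0.8607) = 0.1468/0.3011 = 0.4876
Terminal stock prices: S_u = 46.47, S_d = 34.43
Terminal payoffs (S − K): max(11.47, 0) = 11.47, max(-0.5717, 0) = 0
Node 0 (S = 40): V_0 = e^(−0.0075)·[0.4876·11.4734 + 0.5124·0.0000] = 5.5523

$5.55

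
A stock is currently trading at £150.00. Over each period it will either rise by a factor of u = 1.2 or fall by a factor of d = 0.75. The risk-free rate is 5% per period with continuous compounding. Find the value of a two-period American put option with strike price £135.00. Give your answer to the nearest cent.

Risk-neutral probability p = (e^0.05 − 0.75)/(1.2 − 0.75) = 0.3013/0.4500 = 0.6695
Terminal stock prices: S_uu = 216, S_ud = 135, S_dd = 84.38
Terminal payoffs (K − S): max(-81, 0) = 0, max(0, 0) = 0, max(50.62, 0) = 50.62
Node u (S = 180): continuation = e^(−0.05)·[0.6695·0.0000 + 0.3305·0.0000] = 0.0000; exercise value = 0.0000 ≤ continuation, so V_u = 0.0000
Node d (S = 112.5): continuation = e^(−0.05)·[0.6695·0.0000 + 0.3305·50.6250] = 15.9160; exercise value = 22.5000 > continuation, so V_d = 22.5000 (exercise)
Node 0 (S = 150): continuation = e^(−0.05)·[0.6695·0.0000 + 0.3305·22.5000] = 7.0738; exercise value = 0.0000 ≤ continuation, so V_0 = 7.0738

£7.07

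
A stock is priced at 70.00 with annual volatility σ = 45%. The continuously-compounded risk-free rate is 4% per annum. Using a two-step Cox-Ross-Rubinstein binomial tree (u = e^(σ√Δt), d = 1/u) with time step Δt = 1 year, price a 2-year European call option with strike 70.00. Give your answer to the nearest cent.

CRR parameters: u = e^(σ√Δt) = e^(0.45·√1) = 1.5683, d = 1/u = 0.6376
Per-period rate: rΔt = 0.04·1 = 0.04, so R = e^0.04 = 1.0408
Risk-neutral probability p = (e^0.04 − 0.6376)/(1.5683 − 0.6376) = 0.4032/0.9307 = 0.4332
Terminal stock prices: S_uu = 172.2, S_ud = 70, S_dd = 28.46
Terminal payoffs (S − K): max(102.2, 0) = 102.2, max(0, 0) = 0, max(-41.54, 0) = 0
Node u (S = 109.8): V_u = e^(−0.04)·[0.4332·102.1722 + 0.5668·0.0000] = 42.5266
Node d (S = 44.63): V_d = e^(−0.04)·[0.4332·0.0000 + 0.5668·0.0000] = 0.0000
Node 0 (S = 70): V_0 = e^(−0.04)·[0.4332·42.5266 + 0.5668·0.0000] = 17.7006

17.70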